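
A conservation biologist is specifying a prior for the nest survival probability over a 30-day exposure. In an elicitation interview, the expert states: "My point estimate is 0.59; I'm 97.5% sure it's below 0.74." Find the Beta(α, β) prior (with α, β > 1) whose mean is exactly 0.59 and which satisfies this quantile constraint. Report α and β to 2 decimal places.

With mean 0.59 fixed, write α = 0.59s, β = 0.41s where s = α+β.
Need P(θ < 0.74) = 0.975 under Beta(0.59s, 0.41s). Normal approximation: (q−m)/√(m(1−m)/s) ≈ z_{0.975} = 1.96, so s ≈ 0.59·0.41·(1.96)²/(0.74−0.59)² = 41.3.
At s = 41.3: P(θ<0.74) ≈ 0.980. Adjusting to match 0.975 gives s ≈ 37.41.
So α = 0.59·37.41 ≈ 22.07, β = 0.41·37.41 ≈ 15.34.

α ≈ 22.07, β ≈ 15.34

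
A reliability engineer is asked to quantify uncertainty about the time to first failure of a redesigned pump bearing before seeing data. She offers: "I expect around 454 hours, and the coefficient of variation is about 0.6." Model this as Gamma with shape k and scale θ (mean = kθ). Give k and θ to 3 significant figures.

For Gamma(k, scale θ): mean = kθ, variance = kθ², so CV = 1/√k.
CV = 0.6, hence k = 1/CV² = 2.78.
Then θ = mean/k = 454/2.78 = 163.

k ≈ 2.78, θ ≈ 163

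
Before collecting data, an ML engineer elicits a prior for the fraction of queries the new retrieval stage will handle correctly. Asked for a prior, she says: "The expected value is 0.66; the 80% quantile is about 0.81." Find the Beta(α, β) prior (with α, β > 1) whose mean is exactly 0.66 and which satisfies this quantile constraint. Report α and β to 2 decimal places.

With mean 0.66 fixed, write α = 0.66s, β = 0.34s where s = α+β.
Need P(θ < 0.81) = 0.8 under Beta(0.66s, 0.34s). Normal approximation: (q−m)/√(m(1−m)/s) ≈ z_{0.8} = 0.842, so s ≈ 0.66·0.34·(0.842)²/(0.81−0.66)² = 7.1.
At s = 7.1: P(θ<0.81) ≈ 0.794. Adjusting to match 0.8 gives s ≈ 7.33.
So α = 0.66·7.33 ≈ 4.84, β = 0.34·7.33 ≈ 2.49.

α ≈ 4.84, β ≈ 2.49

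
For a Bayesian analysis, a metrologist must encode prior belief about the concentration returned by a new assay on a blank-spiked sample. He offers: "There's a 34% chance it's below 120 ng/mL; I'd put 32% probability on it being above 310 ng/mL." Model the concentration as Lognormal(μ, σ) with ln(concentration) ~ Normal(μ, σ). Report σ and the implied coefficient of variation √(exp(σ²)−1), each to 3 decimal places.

If T ~ Lognormal(μ,σ) then ln T ~ Normal(μ,σ), so the p-quantile of ln T is μ + z_p·σ.
ln(120) = 4.787 and ln(310) = 5.737; z_{0.34} = -0.4125, z_{0.68} = 0.4677.
σ = (5.737 − 4.787)/(0.4677 − (-0.4125)) = 1.078.
μ = 4.787 − (-0.4125)·1.078 = 5.232.
CV = √(exp(σ²)−1) = √(exp(1.1627)−1) = 1.483.

σ ≈ 1.078, CV ≈ 1.483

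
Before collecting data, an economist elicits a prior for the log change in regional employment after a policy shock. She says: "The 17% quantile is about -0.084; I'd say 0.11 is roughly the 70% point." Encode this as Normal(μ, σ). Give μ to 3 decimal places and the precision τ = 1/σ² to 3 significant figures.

μ = 0.041, τ = 58.1

The p-quantile of Normal(μ,σ) is μ + z_p·σ, with z_{0.17} = -0.9542 and z_{0.7} = 0.5244.
Eliminate σ: μ = (z₂·x₁ − z₁·x₂)/(z₂ − z₁) = (0.5244·-0.084 − (-0.9542)·0.11)/1.479 = 0.041.
Then σ = (x₂ − x₁)/(z₂ − z₁) = (0.11 − -0.084)/1.479 = 0.131.
Precision τ = 1/σ² = 1/0.1312² = 58.1.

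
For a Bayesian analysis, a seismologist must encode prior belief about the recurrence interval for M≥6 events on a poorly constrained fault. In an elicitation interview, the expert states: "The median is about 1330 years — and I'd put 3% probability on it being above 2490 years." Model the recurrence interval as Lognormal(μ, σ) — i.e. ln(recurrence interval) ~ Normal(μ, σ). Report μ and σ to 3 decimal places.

If T ~ Lognormal(μ,σ) then ln T ~ Normal(μ,σ), so the p-quantile of ln T is μ + z_p·σ.
ln(1330) = 7.193 and ln(2490) = 7.82; z_{0.5} = 0, z_{0.97} = 1.881.
σ = (7.82 − 7.193)/(1.881 − (0)) = 0.333.
μ = 7.193 − (0)·0.333 = 7.193.

μ ≈ 7.193, σ ≈ 0.333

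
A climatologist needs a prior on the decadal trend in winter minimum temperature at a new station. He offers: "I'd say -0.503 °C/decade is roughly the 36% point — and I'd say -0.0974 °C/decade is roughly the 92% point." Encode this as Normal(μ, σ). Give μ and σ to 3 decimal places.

μ = -0.421, σ = 0.230

For Normal(μ,σ), the p-quantile is μ + z_p·σ. Here z_{0.36} = -0.3585, z_{0.92} = 1.405.
So -0.503 = μ − 0.3585σ and -0.0974 = μ + 1.405σ.
Subtracting: σ = (-0.0974 − -0.503)/(1.405 − (-0.3585)) = 0.230.
Then μ = -0.503 − (-0.3585)·0.230 = -0.421.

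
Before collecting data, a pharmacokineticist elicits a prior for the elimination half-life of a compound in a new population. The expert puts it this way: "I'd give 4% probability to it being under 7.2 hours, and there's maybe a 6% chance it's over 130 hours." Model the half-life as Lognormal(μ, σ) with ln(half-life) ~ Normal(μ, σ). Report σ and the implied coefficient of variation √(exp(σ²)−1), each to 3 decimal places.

If T ~ Lognormal(μ,σ) then ln T ~ Normal(μ,σ), so the p-quantile of ln T is μ + z_p·σ.
ln(7.2) = 1.974 and ln(130) = 4.868; z_{0.04} = -1.751, z_{0.94} = 1.555.
σ = (4.868 − 1.974)/(1.555 − (-1.751)) = 0.875.
μ = 1.974 − (-1.751)·0.875 = 3.507.
CV = √(exp(σ²)−1) = √(exp(0.7662)−1) = 1.073.

σ ≈ 0.875, CV ≈ 1.073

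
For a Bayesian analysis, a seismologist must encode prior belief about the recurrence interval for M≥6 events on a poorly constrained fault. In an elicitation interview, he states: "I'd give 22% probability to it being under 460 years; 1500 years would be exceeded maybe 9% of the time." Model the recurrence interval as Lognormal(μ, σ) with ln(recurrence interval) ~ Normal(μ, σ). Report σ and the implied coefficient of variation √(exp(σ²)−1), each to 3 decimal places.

If T ~ Lognormal(μ,σ) then ln T ~ Normal(μ,σ), so the p-quantile of ln T is μ + z_p·σ.
ln(460) = 6.131 and ln(1500) = 7.313; z_{0.22} = -0.7722, z_{0.91} = 1.341.
σ = (7.313 − 6.131)/(1.341 − (-0.7722)) = 0.559.
μ = 6.131 − (-0.7722)·0.559 = 6.563.
CV = √(exp(σ²)−1) = √(exp(0.3129)−1) = 0.606.

σ ≈ 0.559, CV ≈ 0.606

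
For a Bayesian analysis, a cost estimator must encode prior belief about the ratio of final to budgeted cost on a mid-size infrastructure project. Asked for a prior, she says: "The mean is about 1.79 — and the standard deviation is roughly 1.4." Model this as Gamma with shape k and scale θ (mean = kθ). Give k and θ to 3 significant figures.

k ≈ 1.63, θ ≈ 1.09

For Gamma(k, scale θ): mean = kθ, variance = kθ², so CV = 1/√k.
CV = SD/mean = 1.4/1.79 = 0.7821, hence k = 1/CV² = 1.63.
Then θ = mean/k = 1.79/1.63 = 1.09.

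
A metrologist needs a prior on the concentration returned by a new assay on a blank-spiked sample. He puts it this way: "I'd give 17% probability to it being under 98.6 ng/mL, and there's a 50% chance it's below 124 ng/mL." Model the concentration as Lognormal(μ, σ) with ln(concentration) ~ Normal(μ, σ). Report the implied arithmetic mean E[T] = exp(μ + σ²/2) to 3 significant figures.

E[T] ≈ 128 ng/mL

If T ~ Lognormal(μ,σ) then ln T ~ Normal(μ,σ), so the p-quantile of ln T is μ + z_p·σ.
ln(98.6) = 4.591 and ln(124) = 4.82; z_{0.17} = -0.9542, z_{0.5} = 0.
σ = (4.82 − 4.591)/(0 − (-0.9542)) = 0.240.
μ = 4.591 − (-0.9542)·0.240 = 4.820.
E[T] = exp(μ + σ²/2) = exp(4.820 + 0.0289) = 128 ng/mL.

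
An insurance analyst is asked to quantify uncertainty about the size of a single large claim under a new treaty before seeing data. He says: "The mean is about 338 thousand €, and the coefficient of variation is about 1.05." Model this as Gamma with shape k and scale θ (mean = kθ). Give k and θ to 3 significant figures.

k ≈ 0.907, θ ≈ 373

For Gamma(k, scale θ): mean = kθ, variance = kθ², so CV = 1/√k.
CV = 1.05, hence k = 1/CV² = 0.907.
Then θ = mean/k = 338/0.907 = 373.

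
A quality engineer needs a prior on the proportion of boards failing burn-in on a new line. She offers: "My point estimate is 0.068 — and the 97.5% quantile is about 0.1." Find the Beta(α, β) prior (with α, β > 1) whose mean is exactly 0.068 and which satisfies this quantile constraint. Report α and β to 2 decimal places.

α ≈ 19.28, β ≈ 264.29

With mean 0.068 fixed, write α = 0.068s, β = 0.932s where s = α+β.
Need P(θ < 0.1) = 0.975 under Beta(0.068s, 0.932s). Normal approximation: (q−m)/√(m(1−m)/s) ≈ z_{0.975} = 1.96, so s ≈ 0.068·0.932·(1.96)²/(0.1−0.068)² = 237.8.
At s = 237.8: P(θ<0.1) ≈ 0.965. Adjusting to match 0.975 gives s ≈ 283.57.
So α = 0.068·283.57 ≈ 19.28, β = 0.932·283.57 ≈ 264.29.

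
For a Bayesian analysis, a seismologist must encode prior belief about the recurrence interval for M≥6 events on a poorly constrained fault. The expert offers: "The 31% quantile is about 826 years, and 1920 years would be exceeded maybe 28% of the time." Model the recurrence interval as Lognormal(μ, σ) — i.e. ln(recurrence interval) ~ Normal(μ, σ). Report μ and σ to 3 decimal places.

μ ≈ 7.104, σ ≈ 0.782

If T ~ Lognormal(μ,σ) then ln T ~ Normal(μ,σ), so the p-quantile of ln T is μ + z_p·σ.
ln(826) = 6.717 and ln(1920) = 7.56; z_{0.31} = -0.4959, z_{0.72} = 0.5828.
σ = (7.56 − 6.717)/(0.5828 − (-0.4959)) = 0.782.
μ = 6.717 − (-0.4959)·0.782 = 7.104.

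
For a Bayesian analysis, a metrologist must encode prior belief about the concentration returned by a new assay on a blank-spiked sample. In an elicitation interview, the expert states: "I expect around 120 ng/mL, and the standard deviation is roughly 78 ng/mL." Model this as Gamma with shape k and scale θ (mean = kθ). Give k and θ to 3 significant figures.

k ≈ 2.37, θ ≈ 50.7

For Gamma(k, scale θ): mean = kθ, variance = kθ², so CV = 1/√k.
CV = SD/mean = 78/120 = 0.65, hence k = 1/CV² = 2.37.
Then θ = mean/k = 120/2.37 = 50.7.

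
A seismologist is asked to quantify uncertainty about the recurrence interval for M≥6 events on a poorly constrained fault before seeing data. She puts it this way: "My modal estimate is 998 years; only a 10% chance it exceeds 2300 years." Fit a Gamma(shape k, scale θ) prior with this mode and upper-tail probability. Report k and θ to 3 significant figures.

Gamma(k,θ) with k>1 has mode (k−1)θ, so θ = 998/(k−1).
Need P(X < 2300) = 0.9 with θ tied to k this way. Start at k = 2, θ = 998: P(X<2300) ≈ 0.670.
Too low — raise k to concentrate. Iterating converges to k ≈ 3.76.
Then θ = 998/(3.76−1) ≈ 362.

k ≈ 3.76, θ ≈ 362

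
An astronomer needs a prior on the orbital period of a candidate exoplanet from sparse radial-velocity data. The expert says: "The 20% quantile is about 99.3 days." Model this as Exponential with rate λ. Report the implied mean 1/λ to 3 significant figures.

mean ≈ 445 days

P(T < 99.3) = 1 − e^(−λ·99.3) = 0.2, so λ = −ln(1−0.2)/99.3 = −ln(0.8)/99.3 = 0.00225.
Mean = 1/λ = 445 days.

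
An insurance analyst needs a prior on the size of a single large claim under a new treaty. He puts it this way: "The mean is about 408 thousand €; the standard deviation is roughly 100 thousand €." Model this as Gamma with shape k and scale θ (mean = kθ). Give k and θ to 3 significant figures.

k ≈ 16.6, θ ≈ 24.5

For Gamma(k, scale θ): mean = kθ, variance = kθ², so CV = 1/√k.
CV = SD/mean = 100/408 = 0.2451, hence k = 1/CV² = 16.6.
Then θ = mean/k = 408/16.6 = 24.5.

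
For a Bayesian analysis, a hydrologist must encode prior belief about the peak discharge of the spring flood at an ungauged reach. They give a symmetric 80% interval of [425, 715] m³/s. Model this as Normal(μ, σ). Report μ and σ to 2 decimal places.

μ = 570.00, σ = 113.14

A symmetric 80% interval runs μ ± z·σ with z = 1.282.
Half-width = 145, so σ = 145/1.282 = 113.14.
μ is the interval midpoint, 570.00.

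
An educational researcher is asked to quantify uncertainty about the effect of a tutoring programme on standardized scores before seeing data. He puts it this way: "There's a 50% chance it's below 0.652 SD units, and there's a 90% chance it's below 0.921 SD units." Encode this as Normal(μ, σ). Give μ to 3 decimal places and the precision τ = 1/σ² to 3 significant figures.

The p-quantile of Normal(μ,σ) is μ + z_p·σ, with z_{0.5} = 0 and z_{0.9} = 1.282.
Eliminate σ: μ = (z₂·x₁ − z₁·x₂)/(z₂ − z₁) = (1.282·0.652 − (0)·0.921)/1.282 = 0.652.
Then σ = (x₂ − x₁)/(z₂ − z₁) = (0.921 − 0.652)/1.282 = 0.210.
Precision τ = 1/σ² = 1/0.2099² = 22.7.

μ = 0.652, τ = 22.7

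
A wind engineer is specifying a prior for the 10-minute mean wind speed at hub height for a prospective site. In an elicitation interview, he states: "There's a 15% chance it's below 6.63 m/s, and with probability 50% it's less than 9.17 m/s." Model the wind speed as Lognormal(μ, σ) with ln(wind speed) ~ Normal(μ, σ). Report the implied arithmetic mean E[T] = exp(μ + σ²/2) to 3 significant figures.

E[T] ≈ 9.63 m/s

If T ~ Lognormal(μ,σ) then ln T ~ Normal(μ,σ), so the p-quantile of ln T is μ + z_p·σ.
ln(6.63) = 1.892 and ln(9.17) = 2.216; z_{0.15} = -1.036, z_{0.5} = 0.
σ = (2.216 − 1.892)/(0 − (-1.036)) = 0.313.
μ = 1.892 − (-1.036)·0.313 = 2.216.
E[T] = exp(μ + σ²/2) = exp(2.216 + 0.0490) = 9.63 m/s.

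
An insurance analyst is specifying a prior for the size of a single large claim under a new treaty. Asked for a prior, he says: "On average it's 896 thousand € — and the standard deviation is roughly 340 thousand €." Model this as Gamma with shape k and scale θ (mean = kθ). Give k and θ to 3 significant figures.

k ≈ 6.94, θ ≈ 129

For Gamma(k, scale θ): mean = kθ, variance = kθ², so CV = 1/√k.
CV = SD/mean = 340/896 = 0.3795, hence k = 1/CV² = 6.94.
Then θ = mean/k = 896/6.94 = 129.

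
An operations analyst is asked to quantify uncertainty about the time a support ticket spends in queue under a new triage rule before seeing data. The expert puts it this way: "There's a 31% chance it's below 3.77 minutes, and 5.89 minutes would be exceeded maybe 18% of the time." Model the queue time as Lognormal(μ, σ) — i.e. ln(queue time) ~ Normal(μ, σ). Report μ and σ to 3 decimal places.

If T ~ Lognormal(μ,σ) then ln T ~ Normal(μ,σ), so the p-quantile of ln T is μ + z_p·σ.
ln(3.77) = 1.327 and ln(5.89) = 1.773; z_{0.31} = -0.4959, z_{0.82} = 0.9154.
σ = (1.773 − 1.327)/(0.9154 − (-0.4959)) = 0.316.
μ = 1.327 − (-0.4959)·0.316 = 1.484.

μ ≈ 1.484, σ ≈ 0.316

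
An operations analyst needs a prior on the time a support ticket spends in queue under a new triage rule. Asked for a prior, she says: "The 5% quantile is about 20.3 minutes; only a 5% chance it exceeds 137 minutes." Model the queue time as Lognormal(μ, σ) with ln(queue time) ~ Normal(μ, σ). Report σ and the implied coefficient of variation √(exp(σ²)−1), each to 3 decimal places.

σ ≈ 0.580, CV ≈ 0.633

If T ~ Lognormal(μ,σ) then ln T ~ Normal(μ,σ), so the p-quantile of ln T is μ + z_p·σ.
ln(20.3) = 3.011 and ln(137) = 4.92; z_{0.05} = -1.645, z_{0.95} = 1.645.
σ = (4.92 − 3.011)/(1.645 − (-1.645)) = 0.580.
μ = 3.011 − (-1.645)·0.580 = 3.965.
CV = √(exp(σ²)−1) = √(exp(0.3369)−1) = 0.633.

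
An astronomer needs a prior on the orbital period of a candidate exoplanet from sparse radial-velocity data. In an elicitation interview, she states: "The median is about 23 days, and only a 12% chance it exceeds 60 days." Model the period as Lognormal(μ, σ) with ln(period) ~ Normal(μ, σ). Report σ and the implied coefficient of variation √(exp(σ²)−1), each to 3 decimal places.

If T ~ Lognormal(μ,σ) then ln T ~ Normal(μ,σ), so the p-quantile of ln T is μ + z_p·σ.
ln(23) = 3.135 and ln(60) = 4.094; z_{0.5} = 0, z_{0.88} = 1.175.
σ = (4.094 − 3.135)/(1.175 − (0)) = 0.816.
μ = 3.135 − (0)·0.816 = 3.135.
CV = √(exp(σ²)−1) = √(exp(0.6659)−1) = 0.973.

σ ≈ 0.816, CV ≈ 0.973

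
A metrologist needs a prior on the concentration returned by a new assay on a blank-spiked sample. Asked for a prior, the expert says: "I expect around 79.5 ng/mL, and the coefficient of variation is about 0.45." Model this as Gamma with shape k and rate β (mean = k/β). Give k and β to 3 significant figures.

For Gamma(k, rate β): mean = k/β, variance = k/β², so CV = 1/√k.
CV = 0.45, hence k = 1/CV² = 4.94.
Then β = k/mean = 4.94/79.5 = 0.0621.

k ≈ 4.94, β ≈ 0.0621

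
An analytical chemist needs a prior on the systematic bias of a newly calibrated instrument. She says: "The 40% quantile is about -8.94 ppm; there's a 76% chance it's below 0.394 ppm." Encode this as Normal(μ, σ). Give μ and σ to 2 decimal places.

μ = -6.48, σ = 9.73

For Normal(μ,σ), the p-quantile is μ + z_p·σ. Here z_{0.4} = -0.2533, z_{0.76} = 0.7063.
So -8.94 = μ − 0.2533σ and 0.394 = μ + 0.7063σ.
Subtracting: σ = (0.394 − -8.94)/(0.7063 − (-0.2533)) = 9.73.
Then μ = -8.94 − (-0.2533)·9.73 = -6.48.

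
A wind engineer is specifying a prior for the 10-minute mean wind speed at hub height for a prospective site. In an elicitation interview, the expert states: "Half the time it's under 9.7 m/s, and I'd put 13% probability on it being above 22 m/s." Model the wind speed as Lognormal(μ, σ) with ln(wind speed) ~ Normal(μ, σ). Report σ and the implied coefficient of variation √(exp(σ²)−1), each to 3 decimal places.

σ ≈ 0.727, CV ≈ 0.835

If T ~ Lognormal(μ,σ) then ln T ~ Normal(μ,σ), so the p-quantile of ln T is μ + z_p·σ.
ln(9.7) = 2.272 and ln(22) = 3.091; z_{0.5} = 0, z_{0.87} = 1.126.
σ = (3.091 − 2.272)/(1.126 − (0)) = 0.727.
μ = 2.272 − (0)·0.727 = 2.272.
CV = √(exp(σ²)−1) = √(exp(0.5286)−1) = 0.835.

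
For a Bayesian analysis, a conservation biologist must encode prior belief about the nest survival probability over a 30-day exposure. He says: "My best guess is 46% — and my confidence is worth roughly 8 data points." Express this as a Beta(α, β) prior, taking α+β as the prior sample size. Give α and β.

Under the effective-sample-size interpretation, Beta(α, β) has prior mean α/(α+β) and prior sample size α+β.
So α+β = 8 and α/(α+β) = 0.46, giving α = 0.46·8 = 3.68 and β = 8 − 3.68 = 4.32.

α = 3.68, β = 4.32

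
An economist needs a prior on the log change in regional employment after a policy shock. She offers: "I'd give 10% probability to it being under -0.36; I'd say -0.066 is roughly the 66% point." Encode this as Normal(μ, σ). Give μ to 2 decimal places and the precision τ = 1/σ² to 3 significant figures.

The p-quantile of Normal(μ,σ) is μ + z_p·σ, with z_{0.1} = -1.282 and z_{0.66} = 0.4125.
Eliminate σ: μ = (z₂·x₁ − z₁·x₂)/(z₂ − z₁) = (0.4125·-0.36 − (-1.282)·-0.066)/1.694 = -0.14.
Then σ = (x₂ − x₁)/(z₂ − z₁) = (-0.066 − -0.36)/1.694 = 0.17.
Precision τ = 1/σ² = 1/0.1736² = 33.2.

μ = -0.14, τ = 33.2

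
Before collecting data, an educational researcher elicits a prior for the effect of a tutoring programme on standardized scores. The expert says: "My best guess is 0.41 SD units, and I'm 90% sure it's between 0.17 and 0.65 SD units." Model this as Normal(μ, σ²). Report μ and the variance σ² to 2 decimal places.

A symmetric 90% interval runs μ ± z·σ with z = 1.645.
Half-width = 0.24, so σ = 0.24/1.645 = 0.146 and σ² = 0.02.
μ is the stated best guess, 0.41.

μ = 0.41, σ² = 0.02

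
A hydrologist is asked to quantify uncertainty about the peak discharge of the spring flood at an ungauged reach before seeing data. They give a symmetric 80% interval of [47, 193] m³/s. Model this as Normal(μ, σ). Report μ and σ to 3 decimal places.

μ = 120.000, σ = 56.962

A symmetric 80% interval runs μ ± z·σ with z = 1.282.
Half-width = 73, so σ = 73/1.282 = 56.962.
μ is the interval midpoint, 120.000.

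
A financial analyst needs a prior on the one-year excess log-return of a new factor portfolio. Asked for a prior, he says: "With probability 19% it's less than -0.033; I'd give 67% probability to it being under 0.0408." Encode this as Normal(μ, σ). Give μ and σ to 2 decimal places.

μ = 0.02, σ = 0.06

For Normal(μ,σ), the p-quantile is μ + z_p·σ. Here z_{0.19} = -0.8779, z_{0.67} = 0.4399.
So -0.033 = μ − 0.8779σ and 0.0408 = μ + 0.4399σ.
Subtracting: σ = (0.0408 − -0.033)/(0.4399 − (-0.8779)) = 0.06.
Then μ = -0.033 − (-0.8779)·0.06 = 0.02.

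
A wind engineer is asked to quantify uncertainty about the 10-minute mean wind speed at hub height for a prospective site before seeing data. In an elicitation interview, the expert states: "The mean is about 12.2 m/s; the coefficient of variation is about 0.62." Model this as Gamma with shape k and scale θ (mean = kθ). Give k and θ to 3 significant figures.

k ≈ 2.6, θ ≈ 4.69

For Gamma(k, scale θ): mean = kθ, variance = kθ², so CV = 1/√k.
CV = 0.62, hence k = 1/CV² = 2.6.
Then θ = mean/k = 12.2/2.6 = 4.69.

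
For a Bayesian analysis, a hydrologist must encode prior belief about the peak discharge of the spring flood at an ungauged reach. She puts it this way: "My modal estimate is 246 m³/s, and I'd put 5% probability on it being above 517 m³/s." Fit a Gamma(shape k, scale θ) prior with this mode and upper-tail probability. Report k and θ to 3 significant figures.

Gamma(k,θ) with k>1 has mode (k−1)θ, so θ = 246/(k−1).
Need P(X < 517) = 0.95 with θ tied to k this way. Start at k = 2, θ = 246: P(X<517) ≈ 0.621.
Too low — raise k to concentrate. Iterating converges to k ≈ 6.01.
Then θ = 246/(6.01−1) ≈ 49.1.

k ≈ 6.01, θ ≈ 49.1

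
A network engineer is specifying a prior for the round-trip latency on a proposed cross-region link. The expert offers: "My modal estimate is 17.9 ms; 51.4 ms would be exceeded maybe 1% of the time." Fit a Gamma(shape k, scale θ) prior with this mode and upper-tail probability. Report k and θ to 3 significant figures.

Gamma(k,θ) with k>1 has mode (k−1)θ, so θ = 17.9/(k−1).
Need P(X < 51.4) = 0.99 with θ tied to k this way. Start at k = 2, θ = 17.9: P(X<51.4) ≈ 0.781.
Too low — raise k to concentrate. Iterating converges to k ≈ 5.09.
Then θ = 17.9/(5.09−1) ≈ 4.38.

k ≈ 5.09, θ ≈ 4.38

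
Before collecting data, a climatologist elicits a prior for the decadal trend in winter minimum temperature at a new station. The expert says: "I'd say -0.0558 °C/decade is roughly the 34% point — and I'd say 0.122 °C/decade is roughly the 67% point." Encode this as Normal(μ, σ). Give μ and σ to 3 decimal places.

For Normal(μ,σ), the p-quantile is μ + z_p·σ. Here z_{0.34} = -0.4125, z_{0.67} = 0.4399.
So -0.0558 = μ − 0.4125σ and 0.122 = μ + 0.4399σ.
Subtracting: σ = (0.122 − -0.0558)/(0.4399 − (-0.4125)) = 0.209.
Then μ = -0.0558 − (-0.4125)·0.209 = 0.030.

μ = 0.030, σ = 0.209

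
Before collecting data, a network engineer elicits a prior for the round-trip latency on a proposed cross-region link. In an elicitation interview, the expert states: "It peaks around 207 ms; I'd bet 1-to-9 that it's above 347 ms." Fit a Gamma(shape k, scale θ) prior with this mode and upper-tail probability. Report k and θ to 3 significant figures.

k ≈ 8.08, θ ≈ 29.2

Gamma(k,θ) with k>1 has mode (k−1)θ, so θ = 207/(k−1).
Need P(X < 347) = 0.9 with θ tied to k this way. Start at k = 2, θ = 207: P(X<347) ≈ 0.499.
Too low — raise k to concentrate. Iterating converges to k ≈ 8.08.
Then θ = 207/(8.08−1) ≈ 29.2.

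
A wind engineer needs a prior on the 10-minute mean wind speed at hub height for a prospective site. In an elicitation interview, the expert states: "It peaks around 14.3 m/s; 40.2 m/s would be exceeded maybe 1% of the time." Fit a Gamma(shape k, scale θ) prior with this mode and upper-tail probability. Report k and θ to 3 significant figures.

k ≈ 5.28, θ ≈ 3.34

Gamma(k,θ) with k>1 has mode (k−1)θ, so θ = 14.3/(k−1).
Need P(X < 40.2) = 0.99 with θ tied to k this way. Start at k = 2, θ = 14.3: P(X<40.2) ≈ 0.771.
Too low — raise k to concentrate. Iterating converges to k ≈ 5.28.
Then θ = 14.3/(5.28−1) ≈ 3.34.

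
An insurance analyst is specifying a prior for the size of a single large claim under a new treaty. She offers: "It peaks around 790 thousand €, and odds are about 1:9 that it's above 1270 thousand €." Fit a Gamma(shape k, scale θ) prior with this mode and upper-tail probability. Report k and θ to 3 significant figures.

k ≈ 9.34, θ ≈ 94.7

Gamma(k,θ) with k>1 has mode (k−1)θ, so θ = 790/(k−1).
Need P(X < 1270) = 0.9 with θ tied to k this way. Start at k = 2, θ = 790: P(X<1270) ≈ 0.478.
Too low — raise k to concentrate. Iterating converges to k ≈ 9.34.
Then θ = 790/(9.34−1) ≈ 94.7.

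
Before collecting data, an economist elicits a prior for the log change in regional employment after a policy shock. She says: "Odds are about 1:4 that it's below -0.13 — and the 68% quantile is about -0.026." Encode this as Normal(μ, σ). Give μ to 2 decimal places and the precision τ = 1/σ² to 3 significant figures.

μ = -0.06, τ = 158

For Normal(μ,σ), the p-quantile is μ + z_p·σ. Here z_{0.2} = -0.8416, z_{0.68} = 0.4677.
So -0.13 = μ − 0.8416σ and -0.026 = μ + 0.4677σ.
Subtracting: σ = (-0.026 − -0.13)/(0.4677 − (-0.8416)) = 0.08.
Then μ = -0.13 − (-0.8416)·0.08 = -0.06.
Precision τ = 1/σ² = 1/0.07943² = 158.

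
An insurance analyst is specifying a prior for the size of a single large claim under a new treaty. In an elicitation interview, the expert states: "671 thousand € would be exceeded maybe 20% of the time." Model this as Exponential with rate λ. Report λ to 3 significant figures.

P(T > 671.0) = e^(−λ·671.0) = 0.2, so λ = −ln(0.2)/671.0 = 0.0024.

λ ≈ 0.0024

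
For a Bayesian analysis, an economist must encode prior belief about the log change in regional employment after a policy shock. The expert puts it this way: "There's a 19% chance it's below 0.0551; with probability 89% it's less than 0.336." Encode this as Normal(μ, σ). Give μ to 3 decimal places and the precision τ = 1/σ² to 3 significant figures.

The p-quantile of Normal(μ,σ) is μ + z_p·σ, with z_{0.19} = -0.8779 and z_{0.89} = 1.227.
Eliminate σ: μ = (z₂·x₁ − z₁·x₂)/(z₂ − z₁) = (1.227·0.0551 − (-0.8779)·0.336)/2.104 = 0.172.
Then σ = (x₂ − x₁)/(z₂ − z₁) = (0.336 − 0.0551)/2.104 = 0.133.
Precision τ = 1/σ² = 1/0.1335² = 56.1.

μ = 0.172, τ = 56.1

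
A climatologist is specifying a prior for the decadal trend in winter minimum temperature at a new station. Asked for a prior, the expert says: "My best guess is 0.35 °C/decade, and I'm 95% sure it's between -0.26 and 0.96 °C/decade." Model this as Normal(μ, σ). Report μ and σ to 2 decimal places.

A symmetric 95% interval runs μ ± z·σ with z = 1.96.
Half-width = 0.61, so σ = 0.61/1.96 = 0.31.
μ is the stated best guess, 0.35.

μ = 0.35, σ = 0.31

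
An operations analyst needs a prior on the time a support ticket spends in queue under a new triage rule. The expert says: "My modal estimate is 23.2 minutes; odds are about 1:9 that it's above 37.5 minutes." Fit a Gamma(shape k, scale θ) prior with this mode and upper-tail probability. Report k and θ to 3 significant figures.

Gamma(k,θ) with k>1 has mode (k−1)θ, so θ = 23.2/(k−1).
Need P(X < 37.5) = 0.9 with θ tied to k this way. Start at k = 2, θ = 23.2: P(X<37.5) ≈ 0.480.
Too low — raise k to concentrate. Iterating converges to k ≈ 9.16.
Then θ = 23.2/(9.16−1) ≈ 2.84.

k ≈ 9.16, θ ≈ 2.84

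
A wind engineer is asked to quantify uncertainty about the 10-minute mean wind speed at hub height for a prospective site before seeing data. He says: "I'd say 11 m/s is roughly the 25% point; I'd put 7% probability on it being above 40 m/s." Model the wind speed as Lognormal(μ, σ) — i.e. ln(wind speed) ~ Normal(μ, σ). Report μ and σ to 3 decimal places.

If T ~ Lognormal(μ,σ) then ln T ~ Normal(μ,σ), so the p-quantile of ln T is μ + z_p·σ.
ln(11) = 2.398 and ln(40) = 3.689; z_{0.25} = -0.6745, z_{0.93} = 1.476.
σ = (3.689 − 2.398)/(1.476 − (-0.6745)) = 0.600.
μ = 2.398 − (-0.6745)·0.600 = 2.803.

μ ≈ 2.803, σ ≈ 0.600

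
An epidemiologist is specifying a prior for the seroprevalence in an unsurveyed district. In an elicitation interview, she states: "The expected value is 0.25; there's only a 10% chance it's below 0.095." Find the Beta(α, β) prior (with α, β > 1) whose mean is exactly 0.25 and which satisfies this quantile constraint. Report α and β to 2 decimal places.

α ≈ 2.57, β ≈ 7.70

With mean 0.25 fixed, write α = 0.25s, β = 0.75s where s = α+β.
Need P(θ < 0.095) = 0.1 under Beta(0.25s, 0.75s). Normal approximation: (q−m)/√(m(1−m)/s) ≈ z_{0.1} = -1.28, so s ≈ 0.25·0.75·(-1.28)²/(0.095−0.25)² = 12.8.
At s = 12.8: P(θ<0.095) ≈ 0.071. Adjusting to match 0.1 gives s ≈ 10.26.
So α = 0.25·10.26 ≈ 2.57, β = 0.75·10.26 ≈ 7.70.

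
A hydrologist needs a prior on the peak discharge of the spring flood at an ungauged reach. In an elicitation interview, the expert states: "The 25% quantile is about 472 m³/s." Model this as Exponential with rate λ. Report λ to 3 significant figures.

λ ≈ 0.000609

P(T < 472.0) = 1 − e^(−λ·472.0) = 0.25, so λ = −ln(1−0.25)/472.0 = −ln(0.75)/472.0 = 0.000609.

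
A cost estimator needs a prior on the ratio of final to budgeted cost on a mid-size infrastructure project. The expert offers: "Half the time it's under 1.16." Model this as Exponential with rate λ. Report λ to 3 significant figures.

λ ≈ 0.598

Exponential median = ln 2 / λ, so λ = ln 2 / 1.16 = 0.598.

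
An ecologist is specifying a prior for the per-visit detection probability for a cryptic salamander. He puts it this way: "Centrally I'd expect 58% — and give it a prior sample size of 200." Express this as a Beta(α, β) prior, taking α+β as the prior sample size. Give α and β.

Under the effective-sample-size interpretation, Beta(α, β) has prior mean α/(α+β) and prior sample size α+β.
So α+β = 200 and α/(α+β) = 0.58, giving α = 0.58·200 = 116 and β = 200 − 116 = 84.

α = 116, β = 84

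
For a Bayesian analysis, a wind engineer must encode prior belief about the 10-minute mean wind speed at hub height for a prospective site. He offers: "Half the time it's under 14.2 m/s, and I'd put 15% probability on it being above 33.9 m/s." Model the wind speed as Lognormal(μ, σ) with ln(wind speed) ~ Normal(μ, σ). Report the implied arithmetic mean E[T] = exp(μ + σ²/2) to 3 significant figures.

If T ~ Lognormal(μ,σ) then ln T ~ Normal(μ,σ), so the p-quantile of ln T is μ + z_p·σ.
ln(14.2) = 2.653 and ln(33.9) = 3.523; z_{0.5} = 0, z_{0.85} = 1.036.
σ = (3.523 − 2.653)/(1.036 − (0)) = 0.840.
μ = 2.653 − (0)·0.840 = 2.653.
E[T] = exp(μ + σ²/2) = exp(2.653 + 0.3525) = 20.2 m/s.

E[T] ≈ 20.2 m/s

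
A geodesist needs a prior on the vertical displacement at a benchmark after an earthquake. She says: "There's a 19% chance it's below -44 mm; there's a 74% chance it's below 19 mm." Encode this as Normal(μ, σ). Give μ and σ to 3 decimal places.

For Normal(μ,σ), the p-quantile is μ + z_p·σ. Here z_{0.19} = -0.8779, z_{0.74} = 0.6433.
So -44 = μ − 0.8779σ and 19 = μ + 0.6433σ.
Subtracting: σ = (19 − -44)/(0.6433 − (-0.8779)) = 41.414.
Then μ = -44 − (-0.8779)·41.414 = -7.643.

μ = -7.643, σ = 41.414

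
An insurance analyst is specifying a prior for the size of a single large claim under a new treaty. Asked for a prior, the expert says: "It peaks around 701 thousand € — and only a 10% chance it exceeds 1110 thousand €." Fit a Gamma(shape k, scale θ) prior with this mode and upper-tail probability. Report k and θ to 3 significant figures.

Gamma(k,θ) with k>1 has mode (k−1)θ, so θ = 701/(k−1).
Need P(X < 1110) = 0.9 with θ tied to k this way. Start at k = 2, θ = 701: P(X<1110) ≈ 0.470.
Too low — raise k to concentrate. Iterating converges to k ≈ 9.88.
Then θ = 701/(9.88−1) ≈ 78.9.

k ≈ 9.88, θ ≈ 78.9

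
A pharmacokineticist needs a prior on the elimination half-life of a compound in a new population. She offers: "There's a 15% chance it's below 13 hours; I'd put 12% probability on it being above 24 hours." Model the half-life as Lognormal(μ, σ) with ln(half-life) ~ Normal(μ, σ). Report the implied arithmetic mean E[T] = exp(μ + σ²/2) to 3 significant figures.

E[T] ≈ 18 hours

If T ~ Lognormal(μ,σ) then ln T ~ Normal(μ,σ), so the p-quantile of ln T is μ + z_p·σ.
ln(13) = 2.565 and ln(24) = 3.178; z_{0.15} = -1.036, z_{0.88} = 1.175.
σ = (3.178 − 2.565)/(1.175 − (-1.036)) = 0.277.
μ = 2.565 − (-1.036)·0.277 = 2.852.
E[T] = exp(μ + σ²/2) = exp(2.852 + 0.0384) = 18 hours.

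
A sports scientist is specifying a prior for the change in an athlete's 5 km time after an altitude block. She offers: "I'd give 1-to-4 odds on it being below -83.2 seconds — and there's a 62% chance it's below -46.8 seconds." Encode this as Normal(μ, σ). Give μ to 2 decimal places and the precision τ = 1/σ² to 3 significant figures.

μ = -56.49, τ = 0.000993

For Normal(μ,σ), the p-quantile is μ + z_p·σ. Here z_{0.2} = -0.8416, z_{0.62} = 0.3055.
So -83.2 = μ − 0.8416σ and -46.8 = μ + 0.3055σ.
Subtracting: σ = (-46.8 − -83.2)/(0.3055 − (-0.8416)) = 31.73.
Then μ = -83.2 − (-0.8416)·31.73 = -56.49.
Precision τ = 1/σ² = 1/31.73² = 0.000993.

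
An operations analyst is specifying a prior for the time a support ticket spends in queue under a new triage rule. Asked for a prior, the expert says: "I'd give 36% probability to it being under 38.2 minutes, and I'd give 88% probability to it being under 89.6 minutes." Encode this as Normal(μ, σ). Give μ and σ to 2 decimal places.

μ = 50.22, σ = 33.52

The p-quantile of Normal(μ,σ) is μ + z_p·σ, with z_{0.36} = -0.3585 and z_{0.88} = 1.175.
Eliminate σ: μ = (z₂·x₁ − z₁·x₂)/(z₂ − z₁) = (1.175·38.2 − (-0.3585)·89.6)/1.533 = 50.22.
Then σ = (x₂ − x₁)/(z₂ − z₁) = (89.6 − 38.2)/1.533 = 33.52.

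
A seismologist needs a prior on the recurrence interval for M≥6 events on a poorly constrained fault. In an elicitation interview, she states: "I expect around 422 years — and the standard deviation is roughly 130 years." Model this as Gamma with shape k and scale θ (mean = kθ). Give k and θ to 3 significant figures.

k ≈ 10.5, θ ≈ 40

For Gamma(k, scale θ): mean = kθ, variance = kθ², so CV = 1/√k.
CV = SD/mean = 130/422 = 0.3081, hence k = 1/CV² = 10.5.
Then θ = mean/k = 422/10.5 = 40.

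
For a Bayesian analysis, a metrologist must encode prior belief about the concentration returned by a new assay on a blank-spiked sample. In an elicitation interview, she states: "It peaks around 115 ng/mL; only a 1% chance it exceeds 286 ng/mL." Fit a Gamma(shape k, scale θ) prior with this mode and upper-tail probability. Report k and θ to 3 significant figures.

k ≈ 6.66, θ ≈ 20.3

Gamma(k,θ) with k>1 has mode (k−1)θ, so θ = 115/(k−1).
Need P(X < 286) = 0.99 with θ tied to k this way. Start at k = 2, θ = 115: P(X<286) ≈ 0.710.
Too low — raise k to concentrate. Iterating converges to k ≈ 6.66.
Then θ = 115/(6.66−1) ≈ 20.3.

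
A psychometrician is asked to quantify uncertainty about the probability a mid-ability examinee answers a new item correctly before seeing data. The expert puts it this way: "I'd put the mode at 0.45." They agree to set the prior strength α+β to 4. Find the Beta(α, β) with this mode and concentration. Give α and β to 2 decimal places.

α = 1.90, β = 2.10

For α,β > 1 the Beta mode is (α−1)/(α+β−2). With α+β = 4, the mode is (α−1)/2.
Set (α−1)/2 = 0.45 → α = 1 + 0.45·2 = 1.90.
β = 4 − α = 2.10.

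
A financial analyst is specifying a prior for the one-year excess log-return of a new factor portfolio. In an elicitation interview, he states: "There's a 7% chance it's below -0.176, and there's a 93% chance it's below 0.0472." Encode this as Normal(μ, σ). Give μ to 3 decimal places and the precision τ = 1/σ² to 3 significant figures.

The p-quantile of Normal(μ,σ) is μ + z_p·σ, with z_{0.07} = -1.476 and z_{0.93} = 1.476.
Eliminate σ: μ = (z₂·x₁ − z₁·x₂)/(z₂ − z₁) = (1.476·-0.176 − (-1.476)·0.0472)/2.952 = -0.064.
Then σ = (x₂ − x₁)/(z₂ − z₁) = (0.0472 − -0.176)/2.952 = 0.076.
Precision τ = 1/σ² = 1/0.07562² = 175.

μ = -0.064, τ = 175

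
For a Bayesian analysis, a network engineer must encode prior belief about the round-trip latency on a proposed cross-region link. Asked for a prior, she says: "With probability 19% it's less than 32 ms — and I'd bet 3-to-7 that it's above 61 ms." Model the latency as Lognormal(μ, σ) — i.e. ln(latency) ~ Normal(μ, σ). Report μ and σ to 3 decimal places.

If T ~ Lognormal(μ,σ) then ln T ~ Normal(μ,σ), so the p-quantile of ln T is μ + z_p·σ.
ln(32) = 3.466 and ln(61) = 4.111; z_{0.19} = -0.8779, z_{0.7} = 0.5244.
σ = (4.111 − 3.466)/(0.5244 − (-0.8779)) = 0.460.
μ = 3.466 − (-0.8779)·0.460 = 3.870.

μ ≈ 3.870, σ ≈ 0.460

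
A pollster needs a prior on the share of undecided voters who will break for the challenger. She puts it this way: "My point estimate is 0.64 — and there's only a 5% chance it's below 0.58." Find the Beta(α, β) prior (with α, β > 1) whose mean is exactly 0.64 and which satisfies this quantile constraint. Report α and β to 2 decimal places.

With mean 0.64 fixed, write α = 0.64s, β = 0.36s where s = α+β.
Need P(θ < 0.58) = 0.05 under Beta(0.64s, 0.36s). Normal approximation: (q−m)/√(m(1−m)/s) ≈ z_{0.05} = -1.64, so s ≈ 0.64·0.36·(-1.64)²/(0.58−0.64)² = 173.2.
At s = 173.2: P(θ<0.58) ≈ 0.052. Adjusting to match 0.05 gives s ≈ 177.53.
So α = 0.64·177.53 ≈ 113.62, β = 0.36·177.53 ≈ 63.91.

α ≈ 113.62, β ≈ 63.91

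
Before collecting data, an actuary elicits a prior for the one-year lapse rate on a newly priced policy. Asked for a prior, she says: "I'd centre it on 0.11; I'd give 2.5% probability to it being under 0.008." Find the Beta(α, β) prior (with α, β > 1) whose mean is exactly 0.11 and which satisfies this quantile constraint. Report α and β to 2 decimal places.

With mean 0.11 fixed, write α = 0.11s, β = 0.89s where s = α+β.
Need P(θ < 0.008) = 0.025 under Beta(0.11s, 0.89s). Normal approximation: (q−m)/√(m(1−m)/s) ≈ z_{0.025} = -1.96, so s ≈ 0.11·0.89·(-1.96)²/(0.008−0.11)² = 36.1.
At s = 36.1: P(θ<0.008) ≈ 0.000. Adjusting to match 0.025 gives s ≈ 13.11.
So α = 0.11·13.11 ≈ 1.44, β = 0.89·13.11 ≈ 11.67.

α ≈ 1.44, β ≈ 11.67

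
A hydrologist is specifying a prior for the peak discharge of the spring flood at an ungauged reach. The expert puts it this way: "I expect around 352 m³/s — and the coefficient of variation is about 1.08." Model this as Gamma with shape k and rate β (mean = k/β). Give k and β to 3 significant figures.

For Gamma(k, rate β): mean = k/β, variance = k/β², so CV = 1/√k.
CV = 1.08, hence k = 1/CV² = 0.857.
Then β = k/mean = 0.857/352 = 0.00244.

k ≈ 0.857, β ≈ 0.00244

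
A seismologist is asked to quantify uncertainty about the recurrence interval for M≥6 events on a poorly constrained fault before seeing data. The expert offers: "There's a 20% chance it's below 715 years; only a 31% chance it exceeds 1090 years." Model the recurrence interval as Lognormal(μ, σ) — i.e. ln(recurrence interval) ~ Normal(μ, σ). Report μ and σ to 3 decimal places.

If T ~ Lognormal(μ,σ) then ln T ~ Normal(μ,σ), so the p-quantile of ln T is μ + z_p·σ.
ln(715) = 6.572 and ln(1090) = 6.994; z_{0.2} = -0.8416, z_{0.69} = 0.4959.
σ = (6.994 − 6.572)/(0.4959 − (-0.8416)) = 0.315.
μ = 6.572 − (-0.8416)·0.315 = 6.838.

μ ≈ 6.838, σ ≈ 0.315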